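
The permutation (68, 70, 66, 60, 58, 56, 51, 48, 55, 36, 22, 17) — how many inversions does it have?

63 out-of-order pairs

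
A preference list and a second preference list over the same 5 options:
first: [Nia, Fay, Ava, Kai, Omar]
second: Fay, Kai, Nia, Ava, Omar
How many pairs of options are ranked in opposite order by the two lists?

3

Assign each item its position (1..5) in the first ordering, then rewrite the second ordering as that position sequence:
positions: Nia→1, Fay→2, Ava→3, Kai→4, Omar→5
second ordering as positions: [2, 4, 1, 3, 5]
Discordant pairs = inversions in this position sequence.
2: 1 → 1
4: 1, 3 → 2
1: 0
3: 0
5: 0
Total: 1 + 2 + 0 + 0 + 0 = 3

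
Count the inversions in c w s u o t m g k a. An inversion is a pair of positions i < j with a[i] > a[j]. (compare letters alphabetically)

33

Count, for each position, how many later elements it exceeds:
c: 1
w: 8
s: 5
u: 6
o: 4
t: 4
m: 3
g: 1
k: 1
a: 0
Sum: 1 + 8 + 5 + 6 + 4 + 4 + 3 + 1 + 1 + 0 = 33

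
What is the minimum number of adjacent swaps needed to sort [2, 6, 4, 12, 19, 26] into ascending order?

1 swap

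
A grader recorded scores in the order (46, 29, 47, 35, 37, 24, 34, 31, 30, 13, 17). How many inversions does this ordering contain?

Sweep left to right; for each value list the smaller values that follow it:
46 → 29, 35, 37, 24, 34, 31, 30, 13, 17 → 9
29 → 24, 13, 17 → 3
47 → 35, 37, 24, 34, 31, 30, 13, 17 → 8
35 → 24, 34, 31, 30, 13, 17 → 6
37 → 24, 34, 31, 30, 13, 17 → 6
24 → 13, 17 → 2
34 → 31, 30, 13, 17 → 4
31 → 30, 13, 17 → 3
30 → 13, 17 → 2
13 → none → 0
17 → none → 0
Sum: 9 + 3 + 8 + 6 + 6 + 2 + 4 + 3 + 2 + 0 + 0 = 43

43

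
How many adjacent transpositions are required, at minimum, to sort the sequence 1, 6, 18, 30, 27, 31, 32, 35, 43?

Each adjacent swap fixes exactly one inversion, so the minimum swap count equals the number of inversions.
Count inversions — for each element, later elements that are smaller:
1: none → 0
6: none → 0
18: none → 0
30: 27 → 1
27: none → 0
31: none → 0
32: none → 0
35: none → 0
43: none → 0
Total inversions: 0 + 0 + 0 + 1 + 0 + 0 + 0 + 0 + 0 = 1

1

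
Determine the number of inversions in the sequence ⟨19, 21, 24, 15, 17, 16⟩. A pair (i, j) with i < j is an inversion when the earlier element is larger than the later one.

10 inversions

Inversion pairs (indices are 1-based):
(1,4): 19 > 15
(1,5): 19 > 17
(1,6): 19 > 16
(2,4): 21 > 15
(2,5): 21 > 17
(2,6): 21 > 16
(3,4): 24 > 15
(3,5): 24 > 17
(3,6): 24 > 16
(5,6): 17 > 16
That's 10 pairs.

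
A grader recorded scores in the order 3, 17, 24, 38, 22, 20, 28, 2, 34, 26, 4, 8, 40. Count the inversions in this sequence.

33 inversions

Element-by-element contributions:
3: 1
17: 3
24: 5
38: 8
22: 4
20: 3
28: 4
2: 0
34: 3
26: 2
4: 0
8: 0
40: 0
Sum: 1 + 3 + 5 + 8 + 4 + 3 + 4 + 0 + 3 + 2 + 0 + 0 + 0 = 33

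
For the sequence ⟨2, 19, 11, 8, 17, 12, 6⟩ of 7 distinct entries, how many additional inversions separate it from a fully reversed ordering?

10 inversions short

Maximum inversions for 7 distinct elements is C(7, 2) = 7·6/2 = 21.
Current inversions — for each element, count later smaller elements:
2: 0
19: 5
11: 2
8: 1
17: 2
12: 1
6: 0
Current total: 0 + 5 + 2 + 1 + 2 + 1 + 0 = 11
Shortfall: 21 − 11 = 10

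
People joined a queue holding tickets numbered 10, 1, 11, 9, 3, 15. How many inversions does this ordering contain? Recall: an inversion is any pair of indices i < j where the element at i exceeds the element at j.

For each element, count later entries that are smaller:
10: 3
1: 0
11: 2
9: 1
3: 0
15: 0
Sum: 3 + 0 + 2 + 1 + 0 + 0 = 6

6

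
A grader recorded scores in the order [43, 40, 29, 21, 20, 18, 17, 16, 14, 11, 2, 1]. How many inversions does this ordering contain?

66 inversions

Element-by-element contributions:
43 → 40, 29, 21, 20, 18, 17, 16, 14, 11, 2, 1 → 11
40 → 29, 21, 20, 18, 17, 16, 14, 11, 2, 1 → 10
29 → 21, 20, 18, 17, 16, 14, 11, 2, 1 → 9
21 → 20, 18, 17, 16, 14, 11, 2, 1 → 8
20 → 18, 17, 16, 14, 11, 2, 1 → 7
18 → 17, 16, 14, 11, 2, 1 → 6
17 → 16, 14, 11, 2, 1 → 5
16 → 14, 11, 2, 1 → 4
14 → 11, 2, 1 → 3
11 → 2, 1 → 2
2 → 1 → 1
1 → none → 0
Sum: 11 + 10 + 9 + 8 + 7 + 6 + 5 + 4 + 3 + 2 + 1 + 0 = 66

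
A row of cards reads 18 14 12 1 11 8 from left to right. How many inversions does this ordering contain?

13 inversions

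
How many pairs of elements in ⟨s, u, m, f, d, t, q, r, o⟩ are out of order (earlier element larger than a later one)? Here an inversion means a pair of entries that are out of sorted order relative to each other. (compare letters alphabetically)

For each element, count later entries that are smaller:
s → m, f, d, q, r, o → 6
u → m, f, d, t, q, r, o → 7
m → f, d → 2
f → d → 1
d → none → 0
t → q, r, o → 3
q → o → 1
r → o → 1
o → none → 0
Sum: 6 + 7 + 2 + 1 + 0 + 3 + 1 + 1 + 0 = 21

21 inversions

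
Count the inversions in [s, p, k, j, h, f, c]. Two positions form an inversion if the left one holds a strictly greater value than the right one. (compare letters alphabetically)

21 inversions

Sweep left to right; for each value list the smaller values that follow it:
s → p, k, j, h, f, c → 6
p → k, j, h, f, c → 5
k → j, h, f, c → 4
j → h, f, c → 3
h → f, c → 2
f → c → 1
c → none → 0
Sum: 6 + 5 + 4 + 3 + 2 + 1 + 0 = 21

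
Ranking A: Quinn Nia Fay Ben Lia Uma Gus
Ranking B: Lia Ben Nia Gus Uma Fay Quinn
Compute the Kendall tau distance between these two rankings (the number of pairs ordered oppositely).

14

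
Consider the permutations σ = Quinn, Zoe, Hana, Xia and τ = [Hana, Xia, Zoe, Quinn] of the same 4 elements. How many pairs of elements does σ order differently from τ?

5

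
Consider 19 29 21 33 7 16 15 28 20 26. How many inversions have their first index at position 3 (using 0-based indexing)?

6

The element at index 3 is 33.
Elements after it: 7, 16, 15, 28, 20, 26
Those smaller than 33: 7, 16, 15, 28, 20, 26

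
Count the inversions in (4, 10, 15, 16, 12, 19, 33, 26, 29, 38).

Count, for each position, how many later elements it exceeds:
4: 0
10: 0
15: 1
16: 1
12: 0
19: 0
33: 2
26: 0
29: 0
38: 0
Sum: 0 + 0 + 1 + 1 + 0 + 0 + 2 + 0 + 0 + 0 = 4

4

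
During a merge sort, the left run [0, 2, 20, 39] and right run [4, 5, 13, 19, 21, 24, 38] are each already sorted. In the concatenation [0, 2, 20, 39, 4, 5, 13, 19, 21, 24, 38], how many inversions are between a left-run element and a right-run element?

Cross-inversions: 11

For each element r of the right run, count left-run elements greater than r:
r = 4: 20, 39 → 2
r = 5: 20, 39 → 2
r = 13: 20, 39 → 2
r = 19: 20, 39 → 2
r = 21: 39 → 1
r = 24: 39 → 1
r = 38: 39 → 1
Cross-inversions: 2 + 2 + 2 + 2 + 1 + 1 + 1 = 11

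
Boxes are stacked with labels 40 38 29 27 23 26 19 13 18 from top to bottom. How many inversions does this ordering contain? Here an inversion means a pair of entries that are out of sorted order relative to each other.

34 out-of-order pairs

Sweep left to right; for each value list the smaller values that follow it:
40: 8
38: 7
29: 6
27: 5
23: 3
26: 3
19: 2
13: 0
18: 0
Sum: 8 + 7 + 6 + 5 + 3 + 3 + 2 + 0 + 0 = 34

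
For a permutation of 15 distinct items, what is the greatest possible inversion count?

105

A reversed (strictly descending) arrangement makes every pair an inversion, giving C(15, 2) inversions.
C(15, 2) = 15·14/2 = 105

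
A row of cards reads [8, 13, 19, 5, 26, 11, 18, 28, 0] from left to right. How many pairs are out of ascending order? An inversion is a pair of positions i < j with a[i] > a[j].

16 out-of-order pairs

For each element, count later entries that are smaller:
8: 2
13: 3
19: 4
5: 1
26: 3
11: 1
18: 1
28: 1
0: 0
Sum: 2 + 3 + 4 + 1 + 3 + 1 + 1 + 1 + 0 = 16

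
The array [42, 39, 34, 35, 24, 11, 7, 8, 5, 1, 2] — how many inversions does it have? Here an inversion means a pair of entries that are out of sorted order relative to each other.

Count, for each position, how many later elements it exceeds:
42: 10
39: 9
34: 7
35: 7
24: 6
11: 5
7: 3
8: 3
5: 2
1: 0
2: 0
Sum: 10 + 9 + 7 + 7 + 6 + 5 + 3 + 3 + 2 + 0 + 0 = 52

There are 52 inversions.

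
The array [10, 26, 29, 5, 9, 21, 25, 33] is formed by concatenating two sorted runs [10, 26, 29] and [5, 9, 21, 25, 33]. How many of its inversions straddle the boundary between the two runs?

10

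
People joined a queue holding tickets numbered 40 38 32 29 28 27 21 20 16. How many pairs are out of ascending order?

Inversions: 36

Sweep left to right; for each value list the smaller values that follow it:
40: 8
38: 7
32: 6
29: 5
28: 4
27: 3
21: 2
20: 1
16: 0
Sum: 8 + 7 + 6 + 5 + 4 + 3 + 2 + 1 + 0 = 36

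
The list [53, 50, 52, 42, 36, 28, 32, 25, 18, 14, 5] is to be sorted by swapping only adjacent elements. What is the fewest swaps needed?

53 swaps

Each adjacent swap fixes exactly one inversion, so the minimum swap count equals the number of inversions.
Count inversions — for each element, later elements that are smaller:
53: 50, 52, 42, 36, 28, 32, 25, 18, 14, 5 → 10
50: 42, 36, 28, 32, 25, 18, 14, 5 → 8
52: 42, 36, 28, 32, 25, 18, 14, 5 → 8
42: 36, 28, 32, 25, 18, 14, 5 → 7
36: 28, 32, 25, 18, 14, 5 → 6
28: 25, 18, 14, 5 → 4
32: 25, 18, 14, 5 → 4
25: 18, 14, 5 → 3
18: 14, 5 → 2
14: 5 → 1
5: none → 0
Total inversions: 10 + 8 + 8 + 7 + 6 + 4 + 4 + 3 + 2 + 1 + 0 = 53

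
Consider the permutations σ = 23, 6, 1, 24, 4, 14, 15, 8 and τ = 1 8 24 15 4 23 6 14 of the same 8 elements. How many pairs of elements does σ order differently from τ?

Assign each item its position (1..8) in the first ordering, then rewrite the second ordering as that position sequence:
positions: 23→1, 6→2, 1→3, 24→4, 4→5, 14→6, 15→7, 8→8
second ordering as positions: [3, 8, 4, 7, 5, 1, 2, 6]
Discordant pairs = inversions in this position sequence.
3: 1, 2 → 2
8: 4, 7, 5, 1, 2, 6 → 6
4: 1, 2 → 2
7: 5, 1, 2, 6 → 4
5: 1, 2 → 2
1: 0
2: 0
6: 0
Total: 2 + 6 + 2 + 4 + 2 + 0 + 0 + 0 = 16

16 discordant pairs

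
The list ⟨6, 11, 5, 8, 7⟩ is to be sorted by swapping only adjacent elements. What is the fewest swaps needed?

5

The minimum number of adjacent swaps to sort an array equals its inversion count, since every such swap removes exactly one inversion.
Count inversions — for each element, later elements that are smaller:
6: 5 → 1
11: 5, 8, 7 → 3
5: none → 0
8: 7 → 1
7: none → 0
Total inversions: 1 + 3 + 0 + 1 + 0 = 5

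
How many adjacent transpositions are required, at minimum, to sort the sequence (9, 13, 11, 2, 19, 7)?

Each adjacent swap fixes exactly one inversion, so the minimum swap count equals the number of inversions.
Count inversions — for each element, later elements that are smaller:
9: 2, 7 → 2
13: 11, 2, 7 → 3
11: 2, 7 → 2
2: none → 0
19: 7 → 1
7: none → 0
Total inversions: 2 + 3 + 2 + 0 + 1 + 0 = 8

Adjacent swaps: 8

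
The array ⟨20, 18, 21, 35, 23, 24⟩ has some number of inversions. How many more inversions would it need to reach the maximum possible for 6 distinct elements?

12

Maximum inversions for 6 distinct elements is C(6, 2) = 6·5/2 = 15.
Current inversions — for each element, count later smaller elements:
20: 1
18: 0
21: 0
35: 2
23: 0
24: 0
Current total: 1 + 0 + 0 + 2 + 0 + 0 = 3
Shortfall: 15 − 3 = 12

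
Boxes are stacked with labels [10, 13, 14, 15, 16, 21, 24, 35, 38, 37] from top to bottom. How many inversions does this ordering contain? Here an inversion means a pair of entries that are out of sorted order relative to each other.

1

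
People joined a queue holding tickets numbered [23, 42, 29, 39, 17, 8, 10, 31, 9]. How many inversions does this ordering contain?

For each element, count later entries that are smaller:
23: 4
42: 7
29: 4
39: 5
17: 3
8: 0
10: 1
31: 1
9: 0
Sum: 4 + 7 + 4 + 5 + 3 + 0 + 1 + 1 + 0 = 25

25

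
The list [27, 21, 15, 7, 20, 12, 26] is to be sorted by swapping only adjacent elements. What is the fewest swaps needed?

Each adjacent swap fixes exactly one inversion, so the minimum swap count equals the number of inversions.
Count inversions — for each element, later elements that are smaller:
27: 21, 15, 7, 20, 12, 26 → 6
21: 15, 7, 20, 12 → 4
15: 7, 12 → 2
7: none → 0
20: 12 → 1
12: none → 0
26: none → 0
Total inversions: 6 + 4 + 2 + 0 + 1 + 0 + 0 = 13

Swaps: 13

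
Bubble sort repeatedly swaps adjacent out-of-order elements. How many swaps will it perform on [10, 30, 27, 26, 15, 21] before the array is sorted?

9 adjacent swaps

Minimum adjacent swaps = number of inversions (each swap of adjacent out-of-order elements removes one inversion and no swap can remove more).
Count inversions — for each element, later elements that are smaller:
10: none → 0
30: 27, 26, 15, 21 → 4
27: 26, 15, 21 → 3
26: 15, 21 → 2
15: none → 0
21: none → 0
Total inversions: 0 + 4 + 3 + 2 + 0 + 0 = 9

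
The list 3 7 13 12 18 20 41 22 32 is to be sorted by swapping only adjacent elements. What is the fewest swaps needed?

3 adjacent swaps

The minimum number of adjacent swaps to sort an array equals its inversion count, since every such swap removes exactly one inversion.
Count inversions — for each element, later elements that are smaller:
3: none → 0
7: none → 0
13: 12 → 1
12: none → 0
18: none → 0
20: none → 0
41: 22, 32 → 2
22: none → 0
32: none → 0
Total inversions: 0 + 0 + 1 + 0 + 0 + 0 + 2 + 0 + 0 = 3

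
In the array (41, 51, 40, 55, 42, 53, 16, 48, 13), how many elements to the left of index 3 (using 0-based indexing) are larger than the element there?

0

The element at index 3 is 55.
Elements before it: 41, 51, 40
None of them are larger than 55.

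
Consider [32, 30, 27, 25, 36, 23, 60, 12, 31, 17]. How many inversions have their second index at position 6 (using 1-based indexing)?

5

The element at index 6 is 23.
Elements before it: 32, 30, 27, 25, 36
Those larger than 23: 32, 30, 27, 25, 36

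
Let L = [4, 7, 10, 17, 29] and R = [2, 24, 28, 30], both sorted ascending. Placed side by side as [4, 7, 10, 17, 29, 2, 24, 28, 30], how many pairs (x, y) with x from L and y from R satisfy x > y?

7

Count, for every r in R, how many entries of L exceed r:
r = 2: 4, 7, 10, 17, 29 → 5
r = 24: 29 → 1
r = 28: 29 → 1
r = 30: none → 0
Cross-inversions: 5 + 1 + 1 + 0 = 7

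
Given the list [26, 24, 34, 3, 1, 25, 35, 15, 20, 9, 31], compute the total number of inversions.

For each element, count later entries that are smaller:
26 → 24, 3, 1, 25, 15, 20, 9 → 7
24 → 3, 1, 15, 20, 9 → 5
34 → 3, 1, 25, 15, 20, 9, 31 → 7
3 → 1 → 1
1 → none → 0
25 → 15, 20, 9 → 3
35 → 15, 20, 9, 31 → 4
15 → 9 → 1
20 → 9 → 1
9 → none → 0
31 → none → 0
Sum: 7 + 5 + 7 + 1 + 0 + 3 + 4 + 1 + 1 + 0 + 0 = 29

29 inversions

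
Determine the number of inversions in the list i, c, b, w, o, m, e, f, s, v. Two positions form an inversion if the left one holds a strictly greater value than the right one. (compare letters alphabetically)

16 out-of-order pairs

Element-by-element contributions:
i → c, b, e, f → 4
c → b → 1
b → none → 0
w → o, m, e, f, s, v → 6
o → m, e, f → 3
m → e, f → 2
e → none → 0
f → none → 0
s → none → 0
v → none → 0
Sum: 4 + 1 + 0 + 6 + 3 + 2 + 0 + 0 + 0 + 0 = 16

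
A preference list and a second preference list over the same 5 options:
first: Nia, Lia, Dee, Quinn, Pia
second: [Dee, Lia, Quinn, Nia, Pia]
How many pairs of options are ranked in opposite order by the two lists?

4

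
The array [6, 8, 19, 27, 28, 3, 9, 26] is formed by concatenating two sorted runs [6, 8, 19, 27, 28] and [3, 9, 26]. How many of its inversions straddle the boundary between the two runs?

Split inversions: 10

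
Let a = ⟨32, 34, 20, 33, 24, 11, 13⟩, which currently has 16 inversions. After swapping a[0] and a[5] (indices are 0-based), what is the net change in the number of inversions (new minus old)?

Positions 0 and 5 hold 32 and 11; after swapping, the array is [11, 34, 20, 33, 24, 32, 13].
Count, for each position, how many later elements it exceeds:
11 → none → 0
34 → 20, 33, 24, 32, 13 → 5
20 → 13 → 1
33 → 24, 32, 13 → 3
24 → 13 → 1
32 → 13 → 1
13 → none → 0
Sum: 0 + 5 + 1 + 3 + 1 + 1 + 0 = 11
Change: 11 − 16 = -5

-5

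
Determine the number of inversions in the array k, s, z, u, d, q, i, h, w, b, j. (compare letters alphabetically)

35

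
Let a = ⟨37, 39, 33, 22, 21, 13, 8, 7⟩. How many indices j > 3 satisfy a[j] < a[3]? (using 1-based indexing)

5

The element at index 3 is 33.
Elements after it: 22, 21, 13, 8, 7
Those smaller than 33: 22, 21, 13, 8, 7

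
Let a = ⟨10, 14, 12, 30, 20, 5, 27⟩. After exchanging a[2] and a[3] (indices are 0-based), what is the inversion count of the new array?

9 inversions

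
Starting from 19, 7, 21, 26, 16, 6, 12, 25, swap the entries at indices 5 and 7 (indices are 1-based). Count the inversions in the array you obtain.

13 inversions

Positions 5 and 7 hold 16 and 12; after swapping, the array is [19, 7, 21, 26, 12, 6, 16, 25].
For each element, count later entries that are smaller:
19: 4
7: 1
21: 3
26: 4
12: 1
6: 0
16: 0
25: 0
Sum: 4 + 1 + 3 + 4 + 1 + 0 + 0 + 0 = 13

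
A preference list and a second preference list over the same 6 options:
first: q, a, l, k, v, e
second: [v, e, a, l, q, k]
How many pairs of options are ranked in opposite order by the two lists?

10

Assign each item its position (1..6) in the first ordering, then rewrite the second ordering as that position sequence:
positions: q→1, a→2, l→3, k→4, v→5, e→6
second ordering as positions: [5, 6, 2, 3, 1, 4]
Discordant pairs = inversions in this position sequence.
5: 2, 3, 1, 4 → 4
6: 2, 3, 1, 4 → 4
2: 1 → 1
3: 1 → 1
1: 0
4: 0
Total: 4 + 4 + 1 + 1 + 0 + 0 = 10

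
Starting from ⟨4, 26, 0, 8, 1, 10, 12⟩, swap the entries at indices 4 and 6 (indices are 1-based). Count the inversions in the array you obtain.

There are 9 inversions.

Positions 4 and 6 hold 8 and 10; after swapping, the array is [4, 26, 0, 10, 1, 8, 12].
For each element, count later entries that are smaller:
4 → 0, 1 → 2
26 → 0, 10, 1, 8, 12 → 5
0 → none → 0
10 → 1, 8 → 2
1 → none → 0
8 → none → 0
12 → none → 0
Sum: 2 + 5 + 0 + 2 + 0 + 0 + 0 = 9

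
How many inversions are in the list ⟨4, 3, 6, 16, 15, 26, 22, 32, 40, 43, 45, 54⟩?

3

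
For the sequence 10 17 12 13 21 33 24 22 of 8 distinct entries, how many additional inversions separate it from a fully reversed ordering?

23 inversions short

Maximum inversions for 8 distinct elements is C(8, 2) = 8·7/2 = 28.
Current inversions — for each element, count later smaller elements:
10: 0
17: 2
12: 0
13: 0
21: 0
33: 2
24: 1
22: 0
Current total: 0 + 2 + 0 + 0 + 0 + 2 + 1 + 0 = 5
Shortfall: 28 − 5 = 23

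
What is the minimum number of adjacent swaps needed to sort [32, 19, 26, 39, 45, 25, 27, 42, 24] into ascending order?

17 swaps

Minimum adjacent swaps = number of inversions (each swap of adjacent out-of-order elements removes one inversion and no swap can remove more).
Count inversions — for each element, later elements that are smaller:
32: 19, 26, 25, 27, 24 → 5
19: none → 0
26: 25, 24 → 2
39: 25, 27, 24 → 3
45: 25, 27, 42, 24 → 4
25: 24 → 1
27: 24 → 1
42: 24 → 1
24: none → 0
Total inversions: 5 + 0 + 2 + 3 + 4 + 1 + 1 + 1 + 0 = 17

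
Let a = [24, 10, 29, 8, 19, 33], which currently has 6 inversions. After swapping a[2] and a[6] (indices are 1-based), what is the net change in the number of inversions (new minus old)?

Positions 2 and 6 hold 10 and 33; after swapping, the array is [24, 33, 29, 8, 19, 10].
For each element, count later entries that are smaller:
24 → 8, 19, 10 → 3
33 → 29, 8, 19, 10 → 4
29 → 8, 19, 10 → 3
8 → none → 0
19 → 10 → 1
10 → none → 0
Sum: 3 + 4 + 3 + 0 + 1 + 0 = 11
Change: 11 − 6 = +5

+5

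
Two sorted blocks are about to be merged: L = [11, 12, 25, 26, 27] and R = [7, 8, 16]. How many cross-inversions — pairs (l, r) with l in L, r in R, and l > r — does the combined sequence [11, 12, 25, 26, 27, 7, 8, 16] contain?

For each element r of the right run, count left-run elements greater than r:
r = 7: 11, 12, 25, 26, 27 → 5
r = 8: 11, 12, 25, 26, 27 → 5
r = 16: 25, 26, 27 → 3
Cross-inversions: 5 + 5 + 3 = 13

13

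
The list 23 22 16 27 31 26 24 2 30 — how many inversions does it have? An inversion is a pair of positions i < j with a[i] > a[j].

There are 16 inversions.

Count, for each position, how many later elements it exceeds:
23: 3
22: 2
16: 1
27: 3
31: 4
26: 2
24: 1
2: 0
30: 0
Sum: 3 + 2 + 1 + 3 + 4 + 2 + 1 + 0 + 0 = 16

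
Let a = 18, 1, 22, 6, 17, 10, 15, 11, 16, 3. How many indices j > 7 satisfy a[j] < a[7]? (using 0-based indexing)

1

The element at index 7 is 11.
Elements after it: 16, 3
Those smaller than 11: 3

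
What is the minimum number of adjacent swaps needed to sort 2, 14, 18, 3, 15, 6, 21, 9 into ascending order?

Minimum adjacent swaps = number of inversions (each swap of adjacent out-of-order elements removes one inversion and no swap can remove more).
Count inversions — for each element, later elements that are smaller:
2: none → 0
14: 3, 6, 9 → 3
18: 3, 15, 6, 9 → 4
3: none → 0
15: 6, 9 → 2
6: none → 0
21: 9 → 1
9: none → 0
Total inversions: 0 + 3 + 4 + 0 + 2 + 0 + 1 + 0 = 10

10 adjacent swaps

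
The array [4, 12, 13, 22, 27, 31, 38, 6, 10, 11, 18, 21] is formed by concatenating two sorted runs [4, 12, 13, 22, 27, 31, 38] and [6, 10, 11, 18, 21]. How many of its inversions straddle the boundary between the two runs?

Take each right-half value and tally the left-half values above it:
r = 6: 12, 13, 22, 27, 31, 38 → 6
r = 10: 12, 13, 22, 27, 31, 38 → 6
r = 11: 12, 13, 22, 27, 31, 38 → 6
r = 18: 22, 27, 31, 38 → 4
r = 21: 22, 27, 31, 38 → 4
Cross-inversions: 6 + 6 + 6 + 4 + 4 = 26

26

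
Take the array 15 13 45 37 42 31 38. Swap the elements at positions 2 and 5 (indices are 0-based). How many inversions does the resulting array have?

Positions 2 and 5 hold 45 and 31; after swapping, the array is [15, 13, 31, 37, 42, 45, 38].
Count, for each position, how many later elements it exceeds:
15: 1
13: 0
31: 0
37: 0
42: 1
45: 1
38: 0
Sum: 1 + 0 + 0 + 0 + 1 + 1 + 0 = 3

3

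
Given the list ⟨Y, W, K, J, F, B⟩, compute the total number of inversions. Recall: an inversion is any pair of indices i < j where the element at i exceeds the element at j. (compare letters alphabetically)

Out-of-order pairs: 15

Element-by-element contributions:
Y: 5
W: 4
K: 3
J: 2
F: 1
B: 0
Sum: 5 + 4 + 3 + 2 + 1 + 0 = 15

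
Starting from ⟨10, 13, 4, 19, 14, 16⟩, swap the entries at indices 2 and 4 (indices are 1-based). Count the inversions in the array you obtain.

Positions 2 and 4 hold 13 and 19; after swapping, the array is [10, 19, 4, 13, 14, 16].
Element-by-element contributions:
10: 1
19: 4
4: 0
13: 0
14: 0
16: 0
Sum: 1 + 4 + 0 + 0 + 0 + 0 = 5

5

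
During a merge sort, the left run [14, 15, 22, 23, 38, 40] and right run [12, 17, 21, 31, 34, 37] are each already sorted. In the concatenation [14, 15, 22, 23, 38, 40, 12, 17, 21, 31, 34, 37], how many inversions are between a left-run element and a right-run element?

20

Count, for every r in R, how many entries of L exceed r:
r = 12: 14, 15, 22, 23, 38, 40 → 6
r = 17: 22, 23, 38, 40 → 4
r = 21: 22, 23, 38, 40 → 4
r = 31: 38, 40 → 2
r = 34: 38, 40 → 2
r = 37: 38, 40 → 2
Cross-inversions: 6 + 4 + 4 + 2 + 2 + 2 = 20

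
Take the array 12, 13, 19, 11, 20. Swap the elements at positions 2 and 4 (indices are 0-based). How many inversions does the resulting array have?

4

Positions 2 and 4 hold 19 and 20; after swapping, the array is [12, 13, 20, 11, 19].
Count, for each position, how many later elements it exceeds:
12 → 11 → 1
13 → 11 → 1
20 → 11, 19 → 2
11 → none → 0
19 → none → 0
Sum: 1 + 1 + 2 + 0 + 0 = 4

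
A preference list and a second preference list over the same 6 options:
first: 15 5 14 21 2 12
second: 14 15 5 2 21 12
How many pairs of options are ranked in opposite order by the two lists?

Assign each item its position (1..6) in the first ordering, then rewrite the second ordering as that position sequence:
positions: 15→1, 5→2, 14→3, 21→4, 2→5, 12→6
second ordering as positions: [3, 1, 2, 5, 4, 6]
Discordant pairs = inversions in this position sequence.
3: 1, 2 → 2
1: 0
2: 0
5: 4 → 1
4: 0
6: 0
Total: 2 + 0 + 0 + 1 + 0 + 0 = 3

Pairs: 3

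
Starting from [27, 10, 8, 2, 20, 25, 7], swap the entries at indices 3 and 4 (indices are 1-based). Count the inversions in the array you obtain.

12

Positions 3 and 4 hold 8 and 2; after swapping, the array is [27, 10, 2, 8, 20, 25, 7].
For each element, count later entries that are smaller:
27 → 10, 2, 8, 20, 25, 7 → 6
10 → 2, 8, 7 → 3
2 → none → 0
8 → 7 → 1
20 → 7 → 1
25 → 7 → 1
7 → none → 0
Sum: 6 + 3 + 0 + 1 + 1 + 1 + 0 = 12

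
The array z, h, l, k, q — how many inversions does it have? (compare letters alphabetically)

5 inversions

Sweep left to right; for each value list the smaller values that follow it:
z → h, l, k, q → 4
h → none → 0
l → k → 1
k → none → 0
q → none → 0
Sum: 4 + 0 + 1 + 0 + 0 = 5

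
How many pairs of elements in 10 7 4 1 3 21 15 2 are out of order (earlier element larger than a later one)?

Sweep left to right; for each value list the smaller values that follow it:
10: 5
7: 4
4: 3
1: 0
3: 1
21: 2
15: 1
2: 0
Sum: 5 + 4 + 3 + 0 + 1 + 2 + 1 + 0 = 16

Inversions: 16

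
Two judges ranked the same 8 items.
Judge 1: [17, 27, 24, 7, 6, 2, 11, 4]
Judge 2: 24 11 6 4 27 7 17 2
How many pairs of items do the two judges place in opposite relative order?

There are 16 discordant pairs.

Assign each item its position (1..8) in the first ordering, then rewrite the second ordering as that position sequence:
positions: 17→1, 27→2, 24→3, 7→4, 6→5, 2→6, 11→7, 4→8
second ordering as positions: [3, 7, 5, 8, 2, 4, 1, 6]
Discordant pairs = inversions in this position sequence.
3: 2, 1 → 2
7: 5, 2, 4, 1, 6 → 5
5: 2, 4, 1 → 3
8: 2, 4, 1, 6 → 4
2: 1 → 1
4: 1 → 1
1: 0
6: 0
Total: 2 + 5 + 3 + 4 + 1 + 1 + 0 + 0 = 16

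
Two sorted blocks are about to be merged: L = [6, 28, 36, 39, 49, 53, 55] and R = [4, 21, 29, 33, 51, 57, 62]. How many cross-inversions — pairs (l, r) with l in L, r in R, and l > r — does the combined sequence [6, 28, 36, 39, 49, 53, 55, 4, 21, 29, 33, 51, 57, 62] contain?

25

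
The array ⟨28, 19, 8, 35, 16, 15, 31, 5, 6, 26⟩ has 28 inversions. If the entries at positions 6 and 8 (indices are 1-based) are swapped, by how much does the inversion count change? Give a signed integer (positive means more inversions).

Positions 6 and 8 hold 15 and 5; after swapping, the array is [28, 19, 8, 35, 16, 5, 31, 15, 6, 26].
For each element, count later entries that are smaller:
28 → 19, 8, 16, 5, 15, 6, 26 → 7
19 → 8, 16, 5, 15, 6 → 5
8 → 5, 6 → 2
35 → 16, 5, 31, 15, 6, 26 → 6
16 → 5, 15, 6 → 3
5 → none → 0
31 → 15, 6, 26 → 3
15 → 6 → 1
6 → none → 0
26 → none → 0
Sum: 7 + 5 + 2 + 6 + 3 + 0 + 3 + 1 + 0 + 0 = 27
Change: 27 − 28 = -1

-1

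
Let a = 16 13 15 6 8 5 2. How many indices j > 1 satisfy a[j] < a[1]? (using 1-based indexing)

The element at index 1 is 16.
Elements after it: 13, 15, 6, 8, 5, 2
Those smaller than 16: 13, 15, 6, 8, 5, 2

6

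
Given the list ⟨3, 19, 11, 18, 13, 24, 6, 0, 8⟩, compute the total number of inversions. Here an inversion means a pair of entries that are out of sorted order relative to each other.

21

Element-by-element contributions:
3: 1
19: 6
11: 3
18: 4
13: 3
24: 3
6: 1
0: 0
8: 0
Sum: 1 + 6 + 3 + 4 + 3 + 3 + 1 + 0 + 0 = 21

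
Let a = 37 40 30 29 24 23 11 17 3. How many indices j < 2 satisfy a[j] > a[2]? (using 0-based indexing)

2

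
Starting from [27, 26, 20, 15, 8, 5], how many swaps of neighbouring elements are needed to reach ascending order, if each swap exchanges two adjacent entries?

15

The minimum number of adjacent swaps to sort an array equals its inversion count, since every such swap removes exactly one inversion.
Count inversions — for each element, later elements that are smaller:
27: 26, 20, 15, 8, 5 → 5
26: 20, 15, 8, 5 → 4
20: 15, 8, 5 → 3
15: 8, 5 → 2
8: 5 → 1
5: none → 0
Total inversions: 5 + 4 + 3 + 2 + 1 + 0 = 15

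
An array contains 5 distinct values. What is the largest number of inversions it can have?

A reversed (strictly descending) arrangement makes every pair an inversion, giving C(5, 2) inversions.
C(5, 2) = 5·4/2 = 10

10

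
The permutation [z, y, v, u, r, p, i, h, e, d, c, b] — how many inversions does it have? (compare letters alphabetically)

Count, for each position, how many later elements it exceeds:
z → y, v, u, r, p, i, h, e, d, c, b → 11
y → v, u, r, p, i, h, e, d, c, b → 10
v → u, r, p, i, h, e, d, c, b → 9
u → r, p, i, h, e, d, c, b → 8
r → p, i, h, e, d, c, b → 7
p → i, h, e, d, c, b → 6
i → h, e, d, c, b → 5
h → e, d, c, b → 4
e → d, c, b → 3
d → c, b → 2
c → b → 1
b → none → 0
Sum: 11 + 10 + 9 + 8 + 7 + 6 + 5 + 4 + 3 + 2 + 1 + 0 = 66

There are 66 inversions.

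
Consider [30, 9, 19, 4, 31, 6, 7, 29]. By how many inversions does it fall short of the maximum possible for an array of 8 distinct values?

13

Maximum inversions for 8 distinct elements is C(8, 2) = 8·7/2 = 28.
Current inversions — for each element, count later smaller elements:
30: 6
9: 3
19: 3
4: 0
31: 3
6: 0
7: 0
29: 0
Current total: 6 + 3 + 3 + 0 + 3 + 0 + 0 + 0 = 15
Shortfall: 28 − 15 = 13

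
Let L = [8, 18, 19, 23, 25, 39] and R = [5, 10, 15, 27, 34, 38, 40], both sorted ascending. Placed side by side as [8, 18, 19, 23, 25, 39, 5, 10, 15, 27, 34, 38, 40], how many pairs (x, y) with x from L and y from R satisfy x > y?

Count, for every r in R, how many entries of L exceed r:
r = 5: 8, 18, 19, 23, 25, 39 → 6
r = 10: 18, 19, 23, 25, 39 → 5
r = 15: 18, 19, 23, 25, 39 → 5
r = 27: 39 → 1
r = 34: 39 → 1
r = 38: 39 → 1
r = 40: none → 0
Cross-inversions: 6 + 5 + 5 + 1 + 1 + 1 + 0 = 19

19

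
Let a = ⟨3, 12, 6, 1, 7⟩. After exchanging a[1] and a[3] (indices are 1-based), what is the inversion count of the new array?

Positions 1 and 3 hold 3 and 6; after swapping, the array is [6, 12, 3, 1, 7].
For each element, count later entries that are smaller:
6: 2
12: 3
3: 1
1: 0
7: 0
Sum: 2 + 3 + 1 + 0 + 0 = 6

6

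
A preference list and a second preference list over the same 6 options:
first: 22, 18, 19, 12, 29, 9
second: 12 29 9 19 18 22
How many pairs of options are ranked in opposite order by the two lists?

12 pairs

Assign each item its position (1..6) in the first ordering, then rewrite the second ordering as that position sequence:
positions: 22→1, 18→2, 19→3, 12→4, 29→5, 9→6
second ordering as positions: [4, 5, 6, 3, 2, 1]
Discordant pairs = inversions in this position sequence.
4: 3, 2, 1 → 3
5: 3, 2, 1 → 3
6: 3, 2, 1 → 3
3: 2, 1 → 2
2: 1 → 1
1: 0
Total: 3 + 3 + 3 + 2 + 1 + 0 = 12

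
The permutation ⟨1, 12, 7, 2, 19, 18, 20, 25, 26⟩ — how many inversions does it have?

4 out-of-order pairs

Element-by-element contributions:
1 → none → 0
12 → 7, 2 → 2
7 → 2 → 1
2 → none → 0
19 → 18 → 1
18 → none → 0
20 → none → 0
25 → none → 0
26 → none → 0
Sum: 0 + 2 + 1 + 0 + 1 + 0 + 0 + 0 + 0 = 4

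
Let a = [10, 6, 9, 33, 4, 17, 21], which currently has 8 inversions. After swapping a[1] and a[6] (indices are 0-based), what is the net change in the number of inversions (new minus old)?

Positions 1 and 6 hold 6 and 21; after swapping, the array is [10, 21, 9, 33, 4, 17, 6].
Sweep left to right; for each value list the smaller values that follow it:
10 → 9, 4, 6 → 3
21 → 9, 4, 17, 6 → 4
9 → 4, 6 → 2
33 → 4, 17, 6 → 3
4 → none → 0
17 → 6 → 1
6 → none → 0
Sum: 3 + 4 + 2 + 3 + 0 + 1 + 0 = 13
Change: 13 − 8 = +5

+5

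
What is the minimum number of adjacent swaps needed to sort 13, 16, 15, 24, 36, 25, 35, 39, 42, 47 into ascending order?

Each adjacent swap fixes exactly one inversion, so the minimum swap count equals the number of inversions.
Count inversions — for each element, later elements that are smaller:
13: none → 0
16: 15 → 1
15: none → 0
24: none → 0
36: 25, 35 → 2
25: none → 0
35: none → 0
39: none → 0
42: none → 0
47: none → 0
Total inversions: 0 + 1 + 0 + 0 + 2 + 0 + 0 + 0 + 0 + 0 = 3

3 adjacent swaps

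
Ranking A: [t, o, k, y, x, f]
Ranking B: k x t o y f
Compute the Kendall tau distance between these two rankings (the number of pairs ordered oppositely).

Assign each item its position (1..6) in the first ordering, then rewrite the second ordering as that position sequence:
positions: t→1, o→2, k→3, y→4, x→5, f→6
second ordering as positions: [3, 5, 1, 2, 4, 6]
Discordant pairs = inversions in this position sequence.
3: 1, 2 → 2
5: 1, 2, 4 → 3
1: 0
2: 0
4: 0
6: 0
Total: 2 + 3 + 0 + 0 + 0 + 0 = 5

5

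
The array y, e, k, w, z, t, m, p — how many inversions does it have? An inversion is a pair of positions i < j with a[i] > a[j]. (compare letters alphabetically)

Count, for each position, how many later elements it exceeds:
y: 6
e: 0
k: 0
w: 3
z: 3
t: 2
m: 0
p: 0
Sum: 6 + 0 + 0 + 3 + 3 + 2 + 0 + 0 = 14

14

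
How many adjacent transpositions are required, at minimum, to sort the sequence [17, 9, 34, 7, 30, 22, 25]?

9

Minimum adjacent swaps = number of inversions (each swap of adjacent out-of-order elements removes one inversion and no swap can remove more).
Count inversions — for each element, later elements that are smaller:
17: 9, 7 → 2
9: 7 → 1
34: 7, 30, 22, 25 → 4
7: none → 0
30: 22, 25 → 2
22: none → 0
25: none → 0
Total inversions: 2 + 1 + 4 + 0 + 2 + 0 + 0 = 9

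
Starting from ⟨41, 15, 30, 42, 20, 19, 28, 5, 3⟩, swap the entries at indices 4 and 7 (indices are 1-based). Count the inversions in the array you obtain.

Positions 4 and 7 hold 42 and 28; after swapping, the array is [41, 15, 30, 28, 20, 19, 42, 5, 3].
Element-by-element contributions:
41 → 15, 30, 28, 20, 19, 5, 3 → 7
15 → 5, 3 → 2
30 → 28, 20, 19, 5, 3 → 5
28 → 20, 19, 5, 3 → 4
20 → 19, 5, 3 → 3
19 → 5, 3 → 2
42 → 5, 3 → 2
5 → 3 → 1
3 → none → 0
Sum: 7 + 2 + 5 + 4 + 3 + 2 + 2 + 1 + 0 = 26

Inversions: 26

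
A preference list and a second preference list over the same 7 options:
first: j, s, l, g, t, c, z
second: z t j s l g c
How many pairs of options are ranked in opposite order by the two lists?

Assign each item its position (1..7) in the first ordering, then rewrite the second ordering as that position sequence:
positions: j→1, s→2, l→3, g→4, t→5, c→6, z→7
second ordering as positions: [7, 5, 1, 2, 3, 4, 6]
Discordant pairs = inversions in this position sequence.
7: 5, 1, 2, 3, 4, 6 → 6
5: 1, 2, 3, 4 → 4
1: 0
2: 0
3: 0
4: 0
6: 0
Total: 6 + 4 + 0 + 0 + 0 + 0 + 0 = 10

10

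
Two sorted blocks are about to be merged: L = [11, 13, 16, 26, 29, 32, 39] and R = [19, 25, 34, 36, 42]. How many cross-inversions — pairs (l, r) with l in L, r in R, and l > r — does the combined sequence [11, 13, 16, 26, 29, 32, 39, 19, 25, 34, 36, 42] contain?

10 cross-inversions

Take each right-half value and tally the left-half values above it:
r = 19: 26, 29, 32, 39 → 4
r = 25: 26, 29, 32, 39 → 4
r = 34: 39 → 1
r = 36: 39 → 1
r = 42: none → 0
Cross-inversions: 4 + 4 + 1 + 1 + 0 = 10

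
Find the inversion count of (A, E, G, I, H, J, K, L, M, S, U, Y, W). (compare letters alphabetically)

2

Count, for each position, how many later elements it exceeds:
A: 0
E: 0
G: 0
I: 1
H: 0
J: 0
K: 0
L: 0
M: 0
S: 0
U: 0
Y: 1
W: 0
Sum: 0 + 0 + 0 + 1 + 0 + 0 + 0 + 0 + 0 + 0 + 0 + 1 + 0 = 2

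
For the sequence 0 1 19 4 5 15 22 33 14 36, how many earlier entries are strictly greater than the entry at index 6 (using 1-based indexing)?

1 such element

The element at index 6 is 15.
Elements before it: 0, 1, 19, 4, 5
Those larger than 15: 19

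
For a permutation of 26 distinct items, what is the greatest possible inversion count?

325 inversions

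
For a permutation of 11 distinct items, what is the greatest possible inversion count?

55

The maximum occurs when the array is in strictly decreasing order: every one of the C(11, 2) pairs is inverted.
C(11, 2) = 11·10/2 = 55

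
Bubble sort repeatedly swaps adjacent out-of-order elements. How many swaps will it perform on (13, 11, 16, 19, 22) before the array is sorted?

1

Minimum adjacent swaps = number of inversions (each swap of adjacent out-of-order elements removes one inversion and no swap can remove more).
Count inversions — for each element, later elements that are smaller:
13: 11 → 1
11: none → 0
16: none → 0
19: none → 0
22: none → 0
Total inversions: 1 + 0 + 0 + 0 + 0 = 1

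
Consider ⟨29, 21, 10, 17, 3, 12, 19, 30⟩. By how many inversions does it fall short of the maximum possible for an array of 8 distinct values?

14

Maximum inversions for 8 distinct elements is C(8, 2) = 8·7/2 = 28.
Current inversions — for each element, count later smaller elements:
29: 6
21: 5
10: 1
17: 2
3: 0
12: 0
19: 0
30: 0
Current total: 6 + 5 + 1 + 2 + 0 + 0 + 0 + 0 = 14
Shortfall: 28 − 14 = 14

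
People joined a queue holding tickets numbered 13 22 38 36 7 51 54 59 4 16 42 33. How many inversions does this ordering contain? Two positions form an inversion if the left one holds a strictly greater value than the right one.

28 out-of-order pairs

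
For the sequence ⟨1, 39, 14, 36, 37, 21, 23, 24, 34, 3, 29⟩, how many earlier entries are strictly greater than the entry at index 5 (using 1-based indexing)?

1 such element

The element at index 5 is 37.
Elements before it: 1, 39, 14, 36
Those larger than 37: 39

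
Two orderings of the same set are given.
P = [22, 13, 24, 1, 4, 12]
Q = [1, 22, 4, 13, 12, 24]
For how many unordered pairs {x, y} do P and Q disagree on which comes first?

6 disagreeing pairs

Assign each item its position (1..6) in the first ordering, then rewrite the second ordering as that position sequence:
positions: 22→1, 13→2, 24→3, 1→4, 4→5, 12→6
second ordering as positions: [4, 1, 5, 2, 6, 3]
Discordant pairs = inversions in this position sequence.
4: 1, 2, 3 → 3
1: 0
5: 2, 3 → 2
2: 0
6: 3 → 1
3: 0
Total: 3 + 0 + 2 + 0 + 1 + 0 = 6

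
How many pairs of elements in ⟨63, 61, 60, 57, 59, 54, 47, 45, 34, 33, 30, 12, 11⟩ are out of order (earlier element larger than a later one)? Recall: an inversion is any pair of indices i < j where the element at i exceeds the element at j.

For each element, count later entries that are smaller:
63: 12
61: 11
60: 10
57: 8
59: 8
54: 7
47: 6
45: 5
34: 4
33: 3
30: 2
12: 1
11: 0
Sum: 12 + 11 + 10 + 8 + 8 + 7 + 6 + 5 + 4 + 3 + 2 + 1 + 0 = 77

77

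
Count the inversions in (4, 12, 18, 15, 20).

Listing every pair i<j with a[i]>a[j] (using 1-based positions):
(3,4): 18 > 15
That's 1 pair.

1 inversion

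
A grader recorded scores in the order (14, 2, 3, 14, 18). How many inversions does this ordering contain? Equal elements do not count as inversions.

There are 2 out-of-order pairs.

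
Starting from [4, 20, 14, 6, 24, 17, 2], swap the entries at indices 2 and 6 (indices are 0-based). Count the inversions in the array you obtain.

Inversions: 8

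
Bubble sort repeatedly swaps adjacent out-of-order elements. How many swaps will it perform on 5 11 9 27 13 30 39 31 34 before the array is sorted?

4 adjacent swaps

Each adjacent swap fixes exactly one inversion, so the minimum swap count equals the number of inversions.
Count inversions — for each element, later elements that are smaller:
5: none → 0
11: 9 → 1
9: none → 0
27: 13 → 1
13: none → 0
30: none → 0
39: 31, 34 → 2
31: none → 0
34: none → 0
Total inversions: 0 + 1 + 0 + 1 + 0 + 0 + 2 + 0 + 0 = 4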